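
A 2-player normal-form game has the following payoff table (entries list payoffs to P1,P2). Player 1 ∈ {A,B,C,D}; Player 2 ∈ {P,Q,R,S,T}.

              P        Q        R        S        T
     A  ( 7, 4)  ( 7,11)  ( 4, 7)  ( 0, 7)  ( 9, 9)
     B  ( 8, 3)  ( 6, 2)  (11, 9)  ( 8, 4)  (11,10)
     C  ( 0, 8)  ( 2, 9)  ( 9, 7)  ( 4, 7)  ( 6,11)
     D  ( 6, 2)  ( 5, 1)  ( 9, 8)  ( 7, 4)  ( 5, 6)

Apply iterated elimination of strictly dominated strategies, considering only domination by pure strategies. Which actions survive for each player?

P1 drop C (B beats it: P:8>0 Q:6>2 R:11>9 S:8>4 T:11>6)
P1 drop D (B beats it: P:8>6 Q:6>5 R:11>9 S:8>7 T:11>5)
P2 drop P (R beats it: A:7>4 B:9>3)
P2 drop R (T beats it: A:9>7 B:10>9)
P2 drop S (T beats it: A:9>7 B:10>4)
P1→{A,B} P2→{Q,T}

Remaining: P1:{A,B} P2:{Q,T}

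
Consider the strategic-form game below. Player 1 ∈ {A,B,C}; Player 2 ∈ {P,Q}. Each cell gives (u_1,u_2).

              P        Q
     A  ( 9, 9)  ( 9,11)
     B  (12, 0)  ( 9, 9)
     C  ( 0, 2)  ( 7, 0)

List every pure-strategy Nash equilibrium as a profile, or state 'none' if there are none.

(A,P): not NE [P1→B gives 12>9; P2→Q gives 11>9]
(A,Q): NE
(B,P): not NE [P2→Q gives 9>0]
(B,Q): NE
(C,P): not NE [P1→B gives 12>0]
(C,Q): not NE [P1→B gives 9>7; P2→P gives 2>0]

NE set: (A,Q), (B,Q)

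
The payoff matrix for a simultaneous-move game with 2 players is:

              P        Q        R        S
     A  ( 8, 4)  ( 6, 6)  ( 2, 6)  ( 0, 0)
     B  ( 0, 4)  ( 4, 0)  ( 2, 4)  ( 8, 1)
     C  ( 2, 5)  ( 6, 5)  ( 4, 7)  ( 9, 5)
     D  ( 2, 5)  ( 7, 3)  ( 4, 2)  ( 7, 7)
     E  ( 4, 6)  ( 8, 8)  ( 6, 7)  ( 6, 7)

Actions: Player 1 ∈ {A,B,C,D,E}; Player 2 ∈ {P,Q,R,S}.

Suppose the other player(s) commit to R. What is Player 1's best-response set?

u_1(A vs R) = 2
u_1(B vs R) = 2
u_1(C vs R) = 4
u_1(D vs R) = 4
u_1(E vs R) = 6
max payoff 6 at {E}

P1 best: {E}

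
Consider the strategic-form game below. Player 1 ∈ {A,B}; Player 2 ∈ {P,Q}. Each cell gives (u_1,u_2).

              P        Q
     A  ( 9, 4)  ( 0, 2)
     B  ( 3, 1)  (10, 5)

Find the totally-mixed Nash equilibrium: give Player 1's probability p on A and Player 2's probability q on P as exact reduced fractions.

P1 indiff ⇒ q·9+(1-q)·0 = q·3+(1-q)·10 ⇒ q(6) = (1-q)(10) ⇒ q = 5/8
P2 indiff ⇒ p·4+(1-p)·1 = p·2+(1-p)·5 ⇒ p(2) = (1-p)(4) ⇒ p = 2/3

p=2/3, q=5/8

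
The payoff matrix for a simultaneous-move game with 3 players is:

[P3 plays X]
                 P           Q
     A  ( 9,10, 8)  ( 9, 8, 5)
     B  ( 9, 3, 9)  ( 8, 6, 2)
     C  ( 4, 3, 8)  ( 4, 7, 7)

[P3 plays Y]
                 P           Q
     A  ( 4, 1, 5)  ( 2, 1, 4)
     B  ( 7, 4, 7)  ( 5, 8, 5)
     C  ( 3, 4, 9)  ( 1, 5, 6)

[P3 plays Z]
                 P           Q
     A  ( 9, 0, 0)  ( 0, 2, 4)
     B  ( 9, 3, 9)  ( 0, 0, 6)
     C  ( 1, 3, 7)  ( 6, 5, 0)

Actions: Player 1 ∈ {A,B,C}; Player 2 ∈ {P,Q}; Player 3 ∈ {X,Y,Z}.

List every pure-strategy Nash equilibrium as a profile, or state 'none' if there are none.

PSNE = {(A,P,X), (B,P,Z)}

(A,P,X): NE
(A,P,Y): not NE [P1→B gives 7>4; P3→X gives 8>5]
(A,P,Z): not NE [P2→Q gives 2>0; P3→X gives 8>0]
(A,Q,X): not NE [P2→P gives 10>8]
(A,Q,Y): not NE [P1→B gives 5>2; P3→X gives 5>4]
(A,Q,Z): not NE [P1→C gives 6>0; P3→X gives 5>4]
(B,P,X): not NE [P2→Q gives 6>3]
(B,P,Y): not NE [P2→Q gives 8>4; P3→Z gives 9>7]
(B,P,Z): NE
(B,Q,X): not NE [P1→A gives 9>8; P3→Z gives 6>2]
(B,Q,Y): not NE [P3→Z gives 6>5]
(B,Q,Z): not NE [P1→C gives 6>0; P2→P gives 3>0]
(C,P,X): not NE [P1→B gives 9>4; P2→Q gives 7>3; P3→Y gives 9>8]
(C,P,Y): not NE [P1→B gives 7>3; P2→Q gives 5>4]
(C,P,Z): not NE [P1→B gives 9>1; P2→Q gives 5>3; P3→Y gives 9>7]
(C,Q,X): not NE [P1→A gives 9>4]
(C,Q,Y): not NE [P1→B gives 5>1; P3→X gives 7>6]
(C,Q,Z): not NE [P3→X gives 7>0]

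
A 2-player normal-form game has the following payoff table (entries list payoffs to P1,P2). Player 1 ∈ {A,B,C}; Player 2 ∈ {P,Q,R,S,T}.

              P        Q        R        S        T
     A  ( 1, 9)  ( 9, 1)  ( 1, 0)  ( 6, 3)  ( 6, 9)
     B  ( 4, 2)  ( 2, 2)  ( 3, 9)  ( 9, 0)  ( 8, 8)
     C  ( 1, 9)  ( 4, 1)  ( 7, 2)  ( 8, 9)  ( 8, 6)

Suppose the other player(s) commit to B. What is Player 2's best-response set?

u_2(P vs B) = 2
u_2(Q vs B) = 2
u_2(R vs B) = 9
u_2(S vs B) = 0
u_2(T vs B) = 8
max payoff 9 at {R}

P2 best: {R}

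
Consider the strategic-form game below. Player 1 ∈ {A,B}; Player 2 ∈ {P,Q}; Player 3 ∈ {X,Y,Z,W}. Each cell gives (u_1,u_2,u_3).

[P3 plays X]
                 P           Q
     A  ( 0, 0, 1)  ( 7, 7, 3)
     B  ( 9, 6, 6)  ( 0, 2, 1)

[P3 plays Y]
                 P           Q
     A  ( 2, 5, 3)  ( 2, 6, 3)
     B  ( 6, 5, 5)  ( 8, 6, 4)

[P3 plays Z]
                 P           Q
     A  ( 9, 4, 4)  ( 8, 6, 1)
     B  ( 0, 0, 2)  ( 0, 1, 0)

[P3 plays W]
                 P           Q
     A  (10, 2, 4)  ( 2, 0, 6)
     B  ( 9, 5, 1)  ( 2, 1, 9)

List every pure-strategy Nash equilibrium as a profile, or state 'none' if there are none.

Nash profiles: (A,P,W), (B,P,X)

(A,P,X): not NE [P1→B gives 9>0; P2→Q gives 7>0; P3→W gives 4>1]
(A,P,Y): not NE [P1→B gives 6>2; P2→Q gives 6>5; P3→W gives 4>3]
(A,P,Z): not NE [P2→Q gives 6>4]
(A,P,W): NE
(A,Q,X): not NE [P3→W gives 6>3]
(A,Q,Y): not NE [P1→B gives 8>2; P3→W gives 6>3]
(A,Q,Z): not NE [P3→W gives 6>1]
(A,Q,W): not NE [P2→P gives 2>0]
(B,P,X): NE
(B,P,Y): not NE [P2→Q gives 6>5; P3→X gives 6>5]
(B,P,Z): not NE [P1→A gives 9>0; P2→Q gives 1>0; P3→X gives 6>2]
(B,P,W): not NE [P1→A gives 10>9; P3→X gives 6>1]
(B,Q,X): not NE [P1→A gives 7>0; P2→P gives 6>2; P3→W gives 9>1]
(B,Q,Y): not NE [P3→W gives 9>4]
(B,Q,Z): not NE [P1→A gives 8>0; P3→W gives 9>0]
(B,Q,W): not NE [P2→P gives 5>1]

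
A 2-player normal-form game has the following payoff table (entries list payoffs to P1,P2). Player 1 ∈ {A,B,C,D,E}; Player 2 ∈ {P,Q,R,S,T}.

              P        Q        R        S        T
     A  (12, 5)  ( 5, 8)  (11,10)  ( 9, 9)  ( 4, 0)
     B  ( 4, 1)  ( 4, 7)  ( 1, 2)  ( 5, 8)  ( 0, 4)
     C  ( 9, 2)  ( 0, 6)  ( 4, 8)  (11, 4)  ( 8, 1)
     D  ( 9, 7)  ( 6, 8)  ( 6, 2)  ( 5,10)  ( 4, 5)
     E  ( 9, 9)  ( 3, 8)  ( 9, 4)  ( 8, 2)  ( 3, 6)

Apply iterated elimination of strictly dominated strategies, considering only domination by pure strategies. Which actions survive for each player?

P1 drop B (A beats it: P:12>4 Q:5>4 R:11>1 S:9>5 T:4>0)
P1 drop E (A beats it: P:12>9 Q:5>3 R:11>9 S:9>8 T:4>3)
P2 drop P (Q beats it: A:8>5 C:6>2 D:8>7)
P2 drop T (Q beats it: A:8>0 C:6>1 D:8>5)
P1→{A,C,D} P2→{Q,R,S}

IESDS → P1:{A,C,D} P2:{Q,R,S}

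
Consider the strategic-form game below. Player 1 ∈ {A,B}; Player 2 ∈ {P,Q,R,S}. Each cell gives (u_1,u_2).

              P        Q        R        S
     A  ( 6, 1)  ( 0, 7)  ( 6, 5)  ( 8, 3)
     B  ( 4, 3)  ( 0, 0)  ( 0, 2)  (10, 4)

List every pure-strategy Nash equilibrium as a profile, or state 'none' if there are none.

(A,P): not NE [P2→Q gives 7>1]
(A,Q): NE
(A,R): not NE [P2→Q gives 7>5]
(A,S): not NE [P1→B gives 10>8; P2→Q gives 7>3]
(B,P): not NE [P1→A gives 6>4; P2→S gives 4>3]
(B,Q): not NE [P2→S gives 4>0]
(B,R): not NE [P1→A gives 6>0; P2→S gives 4>2]
(B,S): NE

PSNE = {(A,Q), (B,S)}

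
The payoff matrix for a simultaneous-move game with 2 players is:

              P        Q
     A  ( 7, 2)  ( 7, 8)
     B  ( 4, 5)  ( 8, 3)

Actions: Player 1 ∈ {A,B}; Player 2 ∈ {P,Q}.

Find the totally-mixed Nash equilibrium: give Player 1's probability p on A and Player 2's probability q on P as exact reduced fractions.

P1 mixes 1/4 on A; P2 mixes 1/4 on P

P1 indiff ⇒ q·7+(1-q)·7 = q·4+(1-q)·8 ⇒ q(3) = (1-q)(1) ⇒ q = 1/4
P2 indiff ⇒ p·2+(1-p)·5 = p·8+(1-p)·3 ⇒ p(-6) = (1-p)(-2) ⇒ p = 1/4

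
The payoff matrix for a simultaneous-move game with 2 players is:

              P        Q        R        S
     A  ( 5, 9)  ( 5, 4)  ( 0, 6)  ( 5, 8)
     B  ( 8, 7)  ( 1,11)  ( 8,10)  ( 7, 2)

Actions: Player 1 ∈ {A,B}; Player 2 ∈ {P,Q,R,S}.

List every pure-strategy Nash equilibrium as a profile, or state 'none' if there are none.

No pure NE.

(A,P): not NE [P1→B gives 8>5]
(A,Q): not NE [P2→P gives 9>4]
(A,R): not NE [P1→B gives 8>0; P2→P gives 9>6]
(A,S): not NE [P1→B gives 7>5; P2→P gives 9>8]
(B,P): not NE [P2→Q gives 11>7]
(B,Q): not NE [P1→A gives 5>1]
(B,R): not NE [P2→Q gives 11>10]
(B,S): not NE [P2→Q gives 11>2]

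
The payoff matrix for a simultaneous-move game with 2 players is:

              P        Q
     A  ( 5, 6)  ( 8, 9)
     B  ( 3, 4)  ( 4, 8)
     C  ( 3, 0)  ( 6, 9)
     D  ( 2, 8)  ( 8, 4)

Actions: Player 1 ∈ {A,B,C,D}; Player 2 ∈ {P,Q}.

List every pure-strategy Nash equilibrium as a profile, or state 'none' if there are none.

(A,P): not NE [P2→Q gives 9>6]
(A,Q): NE
(B,P): not NE [P1→A gives 5>3; P2→Q gives 8>4]
(B,Q): not NE [P1→D gives 8>4]
(C,P): not NE [P1→A gives 5>3; P2→Q gives 9>0]
(C,Q): not NE [P1→D gives 8>6]
(D,P): not NE [P1→A gives 5>2]
(D,Q): not NE [P2→P gives 8>4]

Nash profiles: (A,Q)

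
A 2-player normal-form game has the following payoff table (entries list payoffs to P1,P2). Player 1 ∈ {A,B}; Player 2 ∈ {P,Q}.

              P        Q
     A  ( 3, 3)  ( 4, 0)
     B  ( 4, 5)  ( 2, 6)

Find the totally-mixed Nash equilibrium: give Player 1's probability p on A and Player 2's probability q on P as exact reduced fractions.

(p,q) = (1/4, 2/3)

P1 indiff ⇒ q·3+(1-q)·4 = q·4+(1-q)·2 ⇒ q(-1) = (1-q)(-2) ⇒ q = 2/3
P2 indiff ⇒ p·3+(1-p)·5 = p·0+(1-p)·6 ⇒ p(3) = (1-p)(1) ⇒ p = 1/4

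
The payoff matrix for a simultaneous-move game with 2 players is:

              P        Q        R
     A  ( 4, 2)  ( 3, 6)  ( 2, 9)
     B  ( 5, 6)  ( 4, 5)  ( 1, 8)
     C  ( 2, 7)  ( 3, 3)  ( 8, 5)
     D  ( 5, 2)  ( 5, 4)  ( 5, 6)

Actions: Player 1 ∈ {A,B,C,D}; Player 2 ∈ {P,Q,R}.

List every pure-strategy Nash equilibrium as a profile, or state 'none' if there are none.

Equilibria: none

(A,P): not NE [P1→D gives 5>4; P2→R gives 9>2]
(A,Q): not NE [P1→D gives 5>3; P2→R gives 9>6]
(A,R): not NE [P1→C gives 8>2]
(B,P): not NE [P2→R gives 8>6]
(B,Q): not NE [P1→D gives 5>4; P2→R gives 8>5]
(B,R): not NE [P1→C gives 8>1]
(C,P): not NE [P1→D gives 5>2]
(C,Q): not NE [P1→D gives 5>3; P2→P gives 7>3]
(C,R): not NE [P2→P gives 7>5]
(D,P): not NE [P2→R gives 6>2]
(D,Q): not NE [P2→R gives 6>4]
(D,R): not NE [P1→C gives 8>5]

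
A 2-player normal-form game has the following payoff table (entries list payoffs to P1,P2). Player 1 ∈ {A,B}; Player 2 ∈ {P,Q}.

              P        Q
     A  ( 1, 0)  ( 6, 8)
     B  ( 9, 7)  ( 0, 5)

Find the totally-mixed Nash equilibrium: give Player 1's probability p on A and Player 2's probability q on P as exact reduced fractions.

p=1/5, q=3/7

P1 indiff ⇒ q·1+(1-q)·6 = q·9+(1-q)·0 ⇒ q(-8) = (1-q)(-6) ⇒ q = 3/7
P2 indiff ⇒ p·0+(1-p)·7 = p·8+(1-p)·5 ⇒ p(-8) = (1-p)(-2) ⇒ p = 1/5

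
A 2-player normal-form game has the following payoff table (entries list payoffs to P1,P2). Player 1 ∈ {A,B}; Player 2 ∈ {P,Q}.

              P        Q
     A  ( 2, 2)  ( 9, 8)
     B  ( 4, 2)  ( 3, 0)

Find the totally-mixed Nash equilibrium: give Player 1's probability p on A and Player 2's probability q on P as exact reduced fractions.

(p,q) = (1/4, 3/4)

P1 indiff ⇒ q·2+(1-q)·9 = q·4+(1-q)·3 ⇒ q(-2) = (1-q)(-6) ⇒ q = 3/4
P2 indiff ⇒ p·2+(1-p)·2 = p·8+(1-p)·0 ⇒ p(-6) = (1-p)(-2) ⇒ p = 1/4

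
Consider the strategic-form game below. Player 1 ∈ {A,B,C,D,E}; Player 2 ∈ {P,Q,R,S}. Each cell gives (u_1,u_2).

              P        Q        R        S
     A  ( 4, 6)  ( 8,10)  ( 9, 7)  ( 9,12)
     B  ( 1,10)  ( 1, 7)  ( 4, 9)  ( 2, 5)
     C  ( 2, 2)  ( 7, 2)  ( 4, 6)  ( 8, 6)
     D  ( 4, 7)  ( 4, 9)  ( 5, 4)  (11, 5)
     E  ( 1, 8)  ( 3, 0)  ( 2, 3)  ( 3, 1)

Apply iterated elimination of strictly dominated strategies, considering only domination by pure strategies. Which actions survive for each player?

Survivors P1:{A,D} P2:{Q,S}

P1 drop B (A beats it: P:4>1 Q:8>1 R:9>4 S:9>2)
P1 drop C (A beats it: P:4>2 Q:8>7 R:9>4 S:9>8)
P1 drop E (A beats it: P:4>1 Q:8>3 R:9>2 S:9>3)
P2 drop P (Q beats it: A:10>6 D:9>7)
P2 drop R (Q beats it: A:10>7 D:9>4)
P1→{A,D} P2→{Q,S}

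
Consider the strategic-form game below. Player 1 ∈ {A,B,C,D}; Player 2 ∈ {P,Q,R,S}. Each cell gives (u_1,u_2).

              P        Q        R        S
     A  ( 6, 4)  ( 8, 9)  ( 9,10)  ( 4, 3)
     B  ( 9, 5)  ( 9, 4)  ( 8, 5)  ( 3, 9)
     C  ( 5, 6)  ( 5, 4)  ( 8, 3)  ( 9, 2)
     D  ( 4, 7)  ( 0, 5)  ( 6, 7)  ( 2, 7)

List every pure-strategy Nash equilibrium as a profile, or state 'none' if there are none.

(A,P): not NE [P1→B gives 9>6; P2→R gives 10>4]
(A,Q): not NE [P1→B gives 9>8; P2→R gives 10>9]
(A,R): NE
(A,S): not NE [P1→C gives 9>4; P2→R gives 10>3]
(B,P): not NE [P2→S gives 9>5]
(B,Q): not NE [P2→S gives 9>4]
(B,R): not NE [P1→A gives 9>8; P2→S gives 9>5]
(B,S): not NE [P1→C gives 9>3]
(C,P): not NE [P1→B gives 9>5]
(C,Q): not NE [P1→B gives 9>5; P2→P gives 6>4]
(C,R): not NE [P1→A gives 9>8; P2→P gives 6>3]
(C,S): not NE [P2→P gives 6>2]
(D,P): not NE [P1→B gives 9>4]
(D,Q): not NE [P1→B gives 9>0; P2→S gives 7>5]
(D,R): not NE [P1→A gives 9>6]
(D,S): not NE [P1→C gives 9>2]

NE set: (A,R)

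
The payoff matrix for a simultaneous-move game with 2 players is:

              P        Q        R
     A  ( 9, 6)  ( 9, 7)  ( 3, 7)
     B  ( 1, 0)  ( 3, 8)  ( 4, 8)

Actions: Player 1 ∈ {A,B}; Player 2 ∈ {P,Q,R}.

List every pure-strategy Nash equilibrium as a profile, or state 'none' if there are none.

NE set: (A,Q), (B,R)

(A,P): not NE [P2→R gives 7>6]
(A,Q): NE
(A,R): not NE [P1→B gives 4>3]
(B,P): not NE [P1→A gives 9>1; P2→R gives 8>0]
(B,Q): not NE [P1→A gives 9>3]
(B,R): NE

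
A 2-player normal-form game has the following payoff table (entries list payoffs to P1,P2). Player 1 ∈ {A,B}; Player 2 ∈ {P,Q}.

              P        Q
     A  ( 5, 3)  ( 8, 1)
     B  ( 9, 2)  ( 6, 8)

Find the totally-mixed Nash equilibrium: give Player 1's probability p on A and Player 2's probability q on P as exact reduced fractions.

P1 mixes 3/4 on A; P2 mixes 1/3 on P

P1 indiff ⇒ q·5+(1-q)·8 = q·9+(1-q)·6 ⇒ q(-4) = (1-q)(-2) ⇒ q = 1/3
P2 indiff ⇒ p·3+(1-p)·2 = p·1+(1-p)·8 ⇒ p(2) = (1-p)(6) ⇒ p = 3/4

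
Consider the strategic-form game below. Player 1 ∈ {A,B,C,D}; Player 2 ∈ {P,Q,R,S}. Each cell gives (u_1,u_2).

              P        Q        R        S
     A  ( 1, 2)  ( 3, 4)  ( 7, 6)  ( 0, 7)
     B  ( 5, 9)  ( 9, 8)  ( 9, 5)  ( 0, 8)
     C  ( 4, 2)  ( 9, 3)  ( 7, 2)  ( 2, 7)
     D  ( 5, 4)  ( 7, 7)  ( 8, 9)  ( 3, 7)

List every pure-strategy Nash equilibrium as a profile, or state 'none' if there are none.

NE set: (B,P)

(A,P): not NE [P1→D gives 5>1; P2→S gives 7>2]
(A,Q): not NE [P1→C gives 9>3; P2→S gives 7>4]
(A,R): not NE [P1→B gives 9>7; P2→S gives 7>6]
(A,S): not NE [P1→D gives 3>0]
(B,P): NE
(B,Q): not NE [P2→P gives 9>8]
(B,R): not NE [P2→P gives 9>5]
(B,S): not NE [P1→D gives 3>0; P2→P gives 9>8]
(C,P): not NE [P1→D gives 5>4; P2→S gives 7>2]
(C,Q): not NE [P2→S gives 7>3]
(C,R): not NE [P1→B gives 9>7; P2→S gives 7>2]
(C,S): not NE [P1→D gives 3>2]
(D,P): not NE [P2→R gives 9>4]
(D,Q): not NE [P1→C gives 9>7; P2→R gives 9>7]
(D,R): not NE [P1→B gives 9>8]
(D,S): not NE [P2→R gives 9>7]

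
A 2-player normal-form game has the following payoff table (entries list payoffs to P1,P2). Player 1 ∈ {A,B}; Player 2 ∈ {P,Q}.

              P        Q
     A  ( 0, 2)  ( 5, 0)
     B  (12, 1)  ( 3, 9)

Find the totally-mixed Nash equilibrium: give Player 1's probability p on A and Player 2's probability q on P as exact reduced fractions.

P1 indiff ⇒ q·0+(1-q)·5 = q·12+(1-q)·3 ⇒ q(-12) = (1-q)(-2) ⇒ q = 1/7
P2 indiff ⇒ p·2+(1-p)·1 = p·0+(1-p)·9 ⇒ p(2) = (1-p)(8) ⇒ p = 4/5

(p,q) = (4/5, 1/7)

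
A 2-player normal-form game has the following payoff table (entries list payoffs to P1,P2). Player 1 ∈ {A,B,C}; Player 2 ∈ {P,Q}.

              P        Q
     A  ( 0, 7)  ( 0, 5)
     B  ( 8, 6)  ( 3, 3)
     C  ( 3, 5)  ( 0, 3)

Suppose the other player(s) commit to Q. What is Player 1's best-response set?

BR_1 = {B}

u_1(A vs Q) = 0
u_1(B vs Q) = 3
u_1(C vs Q) = 0
max payoff 3 at {B}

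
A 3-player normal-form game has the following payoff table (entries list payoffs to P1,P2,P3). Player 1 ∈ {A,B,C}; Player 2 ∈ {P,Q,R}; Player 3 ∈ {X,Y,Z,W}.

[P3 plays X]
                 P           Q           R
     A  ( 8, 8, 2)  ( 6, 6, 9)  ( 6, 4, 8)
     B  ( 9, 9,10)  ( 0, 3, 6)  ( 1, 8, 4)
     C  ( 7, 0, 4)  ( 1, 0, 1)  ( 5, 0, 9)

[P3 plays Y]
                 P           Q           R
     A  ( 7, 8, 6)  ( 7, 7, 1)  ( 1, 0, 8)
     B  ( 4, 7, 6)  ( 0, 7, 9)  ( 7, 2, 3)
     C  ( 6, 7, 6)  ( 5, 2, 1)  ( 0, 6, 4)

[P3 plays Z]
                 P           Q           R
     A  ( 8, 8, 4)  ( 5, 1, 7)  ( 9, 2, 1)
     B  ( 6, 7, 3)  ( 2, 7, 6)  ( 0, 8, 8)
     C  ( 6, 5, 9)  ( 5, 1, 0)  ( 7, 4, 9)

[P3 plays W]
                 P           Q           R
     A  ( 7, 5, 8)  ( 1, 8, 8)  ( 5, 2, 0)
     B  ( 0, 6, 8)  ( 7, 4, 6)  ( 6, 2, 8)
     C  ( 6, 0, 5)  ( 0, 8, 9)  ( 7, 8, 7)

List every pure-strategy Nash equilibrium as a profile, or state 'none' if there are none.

(A,P,X): not NE [P1→B gives 9>8; P3→W gives 8>2]
(A,P,Y): not NE [P3→W gives 8>6]
(A,P,Z): not NE [P3→W gives 8>4]
(A,P,W): not NE [P2→Q gives 8>5]
(A,Q,X): not NE [P2→P gives 8>6]
(A,Q,Y): not NE [P2→P gives 8>7; P3→X gives 9>1]
(A,Q,Z): not NE [P2→P gives 8>1; P3→X gives 9>7]
(A,Q,W): not NE [P1→B gives 7>1; P3→X gives 9>8]
(A,R,X): not NE [P2→P gives 8>4]
(A,R,Y): not NE [P1→B gives 7>1; P2→P gives 8>0]
(A,R,Z): not NE [P2→P gives 8>2; P3→Y gives 8>1]
(A,R,W): not NE [P1→C gives 7>5; P2→Q gives 8>2; P3→Y gives 8>0]
(B,P,X): NE
(B,P,Y): not NE [P1→A gives 7>4; P3→X gives 10>6]
(B,P,Z): not NE [P1→A gives 8>6; P2→R gives 8>7; P3→X gives 10>3]
(B,P,W): not NE [P1→A gives 7>0; P3→X gives 10>8]
(B,Q,X): not NE [P1→A gives 6>0; P2→P gives 9>3; P3→Y gives 9>6]
(B,Q,Y): not NE [P1→A gives 7>0]
(B,Q,Z): not NE [P1→C gives 5>2; P2→R gives 8>7; P3→Y gives 9>6]
(B,Q,W): not NE [P2→P gives 6>4; P3→Y gives 9>6]
(B,R,X): not NE [P1→A gives 6>1; P2→P gives 9>8; P3→W gives 8>4]
(B,R,Y): not NE [P2→Q gives 7>2; P3→W gives 8>3]
(B,R,Z): not NE [P1→A gives 9>0]
(B,R,W): not NE [P1→C gives 7>6; P2→P gives 6>2]
(C,P,X): not NE [P1→B gives 9>7; P3→Z gives 9>4]
(C,P,Y): not NE [P1→A gives 7>6; P3→Z gives 9>6]
(C,P,Z): not NE [P1→A gives 8>6]
(C,P,W): not NE [P1→A gives 7>6; P2→R gives 8>0; P3→Z gives 9>5]
(C,Q,X): not NE [P1→A gives 6>1; P3→W gives 9>1]
(C,Q,Y): not NE [P1→A gives 7>5; P2→P gives 7>2; P3→W gives 9>1]
(C,Q,Z): not NE [P2→P gives 5>1; P3→W gives 9>0]
(C,Q,W): not NE [P1→B gives 7>0]
(C,R,X): not NE [P1→A gives 6>5]
(C,R,Y): not NE [P1→B gives 7>0; P2→P gives 7>6; P3→Z gives 9>4]
(C,R,Z): not NE [P1→A gives 9>7; P2→P gives 5>4]
(C,R,W): not NE [P3→Z gives 9>7]

PSNE = {(B,P,X)}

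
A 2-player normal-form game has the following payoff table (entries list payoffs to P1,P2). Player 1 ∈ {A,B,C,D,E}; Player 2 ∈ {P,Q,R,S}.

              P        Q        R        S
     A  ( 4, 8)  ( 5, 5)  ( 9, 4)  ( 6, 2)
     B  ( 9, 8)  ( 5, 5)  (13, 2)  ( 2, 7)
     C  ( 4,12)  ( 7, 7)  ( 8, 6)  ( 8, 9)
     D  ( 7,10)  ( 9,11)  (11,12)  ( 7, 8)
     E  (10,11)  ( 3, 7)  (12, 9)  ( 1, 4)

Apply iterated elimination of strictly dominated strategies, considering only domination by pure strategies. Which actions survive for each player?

P1 drop A (D beats it: P:7>4 Q:9>5 R:11>9 S:7>6)
P2 drop S (P beats it: B:8>7 C:12>9 D:10>8 E:11>4)
P1 drop C (D beats it: P:7>4 Q:9>7 R:11>8)
P1→{B,D,E} P2→{P,Q,R}

Remaining: P1:{B,D,E} P2:{P,Q,R}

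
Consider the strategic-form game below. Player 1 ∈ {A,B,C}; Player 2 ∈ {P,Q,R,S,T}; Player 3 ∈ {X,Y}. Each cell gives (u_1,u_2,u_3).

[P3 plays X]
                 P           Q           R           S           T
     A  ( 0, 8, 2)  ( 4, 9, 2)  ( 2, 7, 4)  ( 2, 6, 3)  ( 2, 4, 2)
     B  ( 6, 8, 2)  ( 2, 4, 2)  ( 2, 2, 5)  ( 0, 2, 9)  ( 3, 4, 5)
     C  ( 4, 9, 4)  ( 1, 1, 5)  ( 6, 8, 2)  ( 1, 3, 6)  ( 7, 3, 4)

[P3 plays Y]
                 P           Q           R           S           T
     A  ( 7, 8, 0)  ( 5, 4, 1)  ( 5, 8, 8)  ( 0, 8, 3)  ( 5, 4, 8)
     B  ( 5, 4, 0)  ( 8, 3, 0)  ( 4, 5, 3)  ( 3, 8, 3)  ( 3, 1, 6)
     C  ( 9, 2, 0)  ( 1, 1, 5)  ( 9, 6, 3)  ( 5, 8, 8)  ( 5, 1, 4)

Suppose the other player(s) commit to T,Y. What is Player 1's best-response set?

argmax u_1 = {A,C}

u_1(A vs T,Y) = 5
u_1(B vs T,Y) = 3
u_1(C vs T,Y) = 5
max payoff 5 at {A,C}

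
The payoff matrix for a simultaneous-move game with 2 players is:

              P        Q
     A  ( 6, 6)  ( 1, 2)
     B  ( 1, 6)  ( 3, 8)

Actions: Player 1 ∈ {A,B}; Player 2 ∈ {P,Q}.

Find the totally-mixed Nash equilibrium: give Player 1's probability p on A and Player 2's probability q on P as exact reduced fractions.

P1 indiff ⇒ q·6+(1-q)·1 = q·1+(1-q)·3 ⇒ q(5) = (1-q)(2) ⇒ q = 2/7
P2 indiff ⇒ p·6+(1-p)·6 = p·2+(1-p)·8 ⇒ p(4) = (1-p)(2) ⇒ p = 1/3

P1 mixes 1/3 on A; P2 mixes 2/7 on P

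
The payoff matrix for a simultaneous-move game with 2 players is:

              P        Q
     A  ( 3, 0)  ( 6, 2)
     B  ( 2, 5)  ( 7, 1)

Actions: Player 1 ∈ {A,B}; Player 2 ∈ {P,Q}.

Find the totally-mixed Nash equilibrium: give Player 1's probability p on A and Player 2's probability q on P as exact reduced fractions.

P1 indiff ⇒ q·3+(1-q)·6 = q·2+(1-q)·7 ⇒ q(1) = (1-q)(1) ⇒ q = 1/2
P2 indiff ⇒ p·0+(1-p)·5 = p·2+(1-p)·1 ⇒ p(-2) = (1-p)(-4) ⇒ p = 2/3

P1 mixes 2/3 on A; P2 mixes 1/2 on P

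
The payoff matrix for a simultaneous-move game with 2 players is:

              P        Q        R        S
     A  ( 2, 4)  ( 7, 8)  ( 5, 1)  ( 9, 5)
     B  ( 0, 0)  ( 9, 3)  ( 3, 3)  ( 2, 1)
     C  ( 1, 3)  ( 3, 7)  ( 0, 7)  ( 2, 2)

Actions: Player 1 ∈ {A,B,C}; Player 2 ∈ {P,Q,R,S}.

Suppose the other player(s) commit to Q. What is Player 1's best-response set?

argmax u_1 = {B}

u_1(A vs Q) = 7
u_1(B vs Q) = 9
u_1(C vs Q) = 3
max payoff 9 at {B}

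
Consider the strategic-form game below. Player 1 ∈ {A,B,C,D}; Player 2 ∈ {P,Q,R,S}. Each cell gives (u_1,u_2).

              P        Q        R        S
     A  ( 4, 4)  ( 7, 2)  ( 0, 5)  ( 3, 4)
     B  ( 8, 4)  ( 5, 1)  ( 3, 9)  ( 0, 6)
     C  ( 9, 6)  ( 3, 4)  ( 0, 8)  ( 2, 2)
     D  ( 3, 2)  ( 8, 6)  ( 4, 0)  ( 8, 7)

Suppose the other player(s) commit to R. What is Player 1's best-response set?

P1 best: {D}

u_1(A vs R) = 0
u_1(B vs R) = 3
u_1(C vs R) = 0
u_1(D vs R) = 4
max payoff 4 at {D}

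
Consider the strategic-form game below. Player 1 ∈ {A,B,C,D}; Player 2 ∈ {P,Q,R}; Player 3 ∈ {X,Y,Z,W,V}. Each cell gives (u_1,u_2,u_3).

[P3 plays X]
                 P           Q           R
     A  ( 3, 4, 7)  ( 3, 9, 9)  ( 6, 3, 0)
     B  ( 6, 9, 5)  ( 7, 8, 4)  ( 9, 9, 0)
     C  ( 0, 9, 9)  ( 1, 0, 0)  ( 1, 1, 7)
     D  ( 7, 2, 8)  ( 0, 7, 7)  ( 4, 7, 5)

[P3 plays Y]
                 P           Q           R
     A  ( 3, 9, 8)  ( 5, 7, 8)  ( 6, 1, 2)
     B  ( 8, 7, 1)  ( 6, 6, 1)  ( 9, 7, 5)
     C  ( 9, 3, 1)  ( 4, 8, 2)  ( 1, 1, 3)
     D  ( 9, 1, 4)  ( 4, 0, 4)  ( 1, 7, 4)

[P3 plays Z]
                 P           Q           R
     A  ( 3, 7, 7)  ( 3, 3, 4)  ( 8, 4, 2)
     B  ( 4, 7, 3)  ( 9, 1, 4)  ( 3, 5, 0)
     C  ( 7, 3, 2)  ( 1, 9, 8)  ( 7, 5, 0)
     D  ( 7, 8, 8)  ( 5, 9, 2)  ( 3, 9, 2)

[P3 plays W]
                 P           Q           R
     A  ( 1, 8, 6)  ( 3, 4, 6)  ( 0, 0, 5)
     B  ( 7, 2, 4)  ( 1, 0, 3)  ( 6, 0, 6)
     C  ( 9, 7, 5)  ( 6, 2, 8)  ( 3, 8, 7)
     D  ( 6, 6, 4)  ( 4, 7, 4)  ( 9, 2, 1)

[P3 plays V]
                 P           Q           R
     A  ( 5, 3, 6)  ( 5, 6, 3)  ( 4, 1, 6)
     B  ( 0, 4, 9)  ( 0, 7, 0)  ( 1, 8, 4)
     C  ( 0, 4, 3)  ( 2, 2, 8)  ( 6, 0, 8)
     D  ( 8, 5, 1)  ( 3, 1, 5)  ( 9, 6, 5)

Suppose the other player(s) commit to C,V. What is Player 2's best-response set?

u_2(P vs C,V) = 4
u_2(Q vs C,V) = 2
u_2(R vs C,V) = 0
max payoff 4 at {P}

BR_2 = {P}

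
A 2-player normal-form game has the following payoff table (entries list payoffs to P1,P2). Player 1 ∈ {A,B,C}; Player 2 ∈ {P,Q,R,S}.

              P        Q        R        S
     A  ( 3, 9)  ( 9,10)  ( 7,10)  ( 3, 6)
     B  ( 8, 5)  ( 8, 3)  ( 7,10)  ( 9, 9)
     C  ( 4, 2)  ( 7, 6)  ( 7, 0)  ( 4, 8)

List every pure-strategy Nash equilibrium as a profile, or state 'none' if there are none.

NE set: (A,Q), (A,R), (B,R)

(A,P): not NE [P1→B gives 8>3; P2→R gives 10>9]
(A,Q): NE
(A,R): NE
(A,S): not NE [P1→B gives 9>3; P2→R gives 10>6]
(B,P): not NE [P2→R gives 10>5]
(B,Q): not NE [P1→A gives 9>8; P2→R gives 10>3]
(B,R): NE
(B,S): not NE [P2→R gives 10>9]
(C,P): not NE [P1→B gives 8>4; P2→S gives 8>2]
(C,Q): not NE [P1→A gives 9>7; P2→S gives 8>6]
(C,R): not NE [P2→S gives 8>0]
(C,S): not NE [P1→B gives 9>4]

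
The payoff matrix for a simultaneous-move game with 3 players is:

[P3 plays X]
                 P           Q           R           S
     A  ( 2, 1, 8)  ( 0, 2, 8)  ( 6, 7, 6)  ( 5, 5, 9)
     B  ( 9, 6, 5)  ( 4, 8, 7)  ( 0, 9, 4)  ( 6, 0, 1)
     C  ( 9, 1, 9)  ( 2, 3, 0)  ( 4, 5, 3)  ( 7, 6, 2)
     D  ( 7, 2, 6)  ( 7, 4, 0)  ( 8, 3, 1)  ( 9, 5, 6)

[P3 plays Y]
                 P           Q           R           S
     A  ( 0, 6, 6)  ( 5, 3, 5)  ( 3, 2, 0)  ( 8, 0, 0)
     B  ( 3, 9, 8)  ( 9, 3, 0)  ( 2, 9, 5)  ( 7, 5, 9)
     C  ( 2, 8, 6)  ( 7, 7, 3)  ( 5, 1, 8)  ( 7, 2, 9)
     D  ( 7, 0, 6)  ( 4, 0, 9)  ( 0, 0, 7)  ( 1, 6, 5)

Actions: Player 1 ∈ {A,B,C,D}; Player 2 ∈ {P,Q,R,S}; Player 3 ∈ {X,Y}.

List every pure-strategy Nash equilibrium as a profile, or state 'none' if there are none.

(A,P,X): not NE [P1→C gives 9>2; P2→R gives 7>1]
(A,P,Y): not NE [P1→D gives 7>0; P3→X gives 8>6]
(A,Q,X): not NE [P1→D gives 7>0; P2→R gives 7>2]
(A,Q,Y): not NE [P1→B gives 9>5; P2→P gives 6>3; P3→X gives 8>5]
(A,R,X): not NE [P1→D gives 8>6]
(A,R,Y): not NE [P1→C gives 5>3; P2→P gives 6>2; P3→X gives 6>0]
(A,S,X): not NE [P1→D gives 9>5; P2→R gives 7>5]
(A,S,Y): not NE [P2→P gives 6>0; P3→X gives 9>0]
(B,P,X): not NE [P2→R gives 9>6; P3→Y gives 8>5]
(B,P,Y): not NE [P1→D gives 7>3]
(B,Q,X): not NE [P1→D gives 7>4; P2→R gives 9>8]
(B,Q,Y): not NE [P2→R gives 9>3; P3→X gives 7>0]
(B,R,X): not NE [P1→D gives 8>0; P3→Y gives 5>4]
(B,R,Y): not NE [P1→C gives 5>2]
(B,S,X): not NE [P1→D gives 9>6; P2→R gives 9>0; P3→Y gives 9>1]
(B,S,Y): not NE [P1→A gives 8>7; P2→R gives 9>5]
(C,P,X): not NE [P2→S gives 6>1]
(C,P,Y): not NE [P1→D gives 7>2; P3→X gives 9>6]
(C,Q,X): not NE [P1→D gives 7>2; P2→S gives 6>3; P3→Y gives 3>0]
(C,Q,Y): not NE [P1→B gives 9>7; P2→P gives 8>7]
(C,R,X): not NE [P1→D gives 8>4; P2→S gives 6>5; P3→Y gives 8>3]
(C,R,Y): not NE [P2→P gives 8>1]
(C,S,X): not NE [P1→D gives 9>7; P3→Y gives 9>2]
(C,S,Y): not NE [P1→A gives 8>7; P2→P gives 8>2]
(D,P,X): not NE [P1→C gives 9>7; P2→S gives 5>2]
(D,P,Y): not NE [P2→S gives 6>0]
(D,Q,X): not NE [P2→S gives 5>4; P3→Y gives 9>0]
(D,Q,Y): not NE [P1→B gives 9>4; P2→S gives 6>0]
(D,R,X): not NE [P2→S gives 5>3; P3→Y gives 7>1]
(D,R,Y): not NE [P1→C gives 5>0; P2→S gives 6>0]
(D,S,X): NE
(D,S,Y): not NE [P1→A gives 8>1; P3→X gives 6>5]

PSNE = {(D,S,X)}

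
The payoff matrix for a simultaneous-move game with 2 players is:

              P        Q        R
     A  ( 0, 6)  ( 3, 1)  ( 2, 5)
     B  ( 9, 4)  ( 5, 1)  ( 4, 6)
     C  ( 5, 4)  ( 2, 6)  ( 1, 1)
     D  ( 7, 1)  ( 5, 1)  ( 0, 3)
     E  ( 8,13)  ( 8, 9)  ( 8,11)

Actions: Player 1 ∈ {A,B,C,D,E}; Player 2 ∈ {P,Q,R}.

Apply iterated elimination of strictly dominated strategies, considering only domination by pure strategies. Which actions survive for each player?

P1 drop A (B beats it: P:9>0 Q:5>3 R:4>2)
P1 drop C (B beats it: P:9>5 Q:5>2 R:4>1)
P1 drop D (E beats it: P:8>7 Q:8>5 R:8>0)
P2 drop Q (P beats it: B:4>1 E:13>9)
P1→{B,E} P2→{P,R}

IESDS → P1:{B,E} P2:{P,R}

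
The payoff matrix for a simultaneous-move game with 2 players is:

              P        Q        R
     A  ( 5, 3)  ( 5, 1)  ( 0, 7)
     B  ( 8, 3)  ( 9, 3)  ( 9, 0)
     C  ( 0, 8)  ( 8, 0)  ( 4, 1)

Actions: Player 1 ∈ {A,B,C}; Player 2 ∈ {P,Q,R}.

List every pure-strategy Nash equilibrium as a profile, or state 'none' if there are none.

(A,P): not NE [P1→B gives 8>5; P2→R gives 7>3]
(A,Q): not NE [P1→B gives 9>5; P2→R gives 7>1]
(A,R): not NE [P1→B gives 9>0]
(B,P): NE
(B,Q): NE
(B,R): not NE [P2→Q gives 3>0]
(C,P): not NE [P1→B gives 8>0]
(C,Q): not NE [P1→B gives 9>8; P2→P gives 8>0]
(C,R): not NE [P1→B gives 9>4; P2→P gives 8>1]

NE set: (B,P), (B,Q)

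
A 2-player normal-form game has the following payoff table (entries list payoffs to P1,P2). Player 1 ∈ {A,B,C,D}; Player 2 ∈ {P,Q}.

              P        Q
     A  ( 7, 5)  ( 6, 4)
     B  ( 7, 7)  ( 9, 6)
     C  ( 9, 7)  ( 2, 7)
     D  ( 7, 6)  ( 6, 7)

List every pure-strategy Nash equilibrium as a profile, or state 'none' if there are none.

Nash profiles: (C,P)

(A,P): not NE [P1→C gives 9>7]
(A,Q): not NE [P1→B gives 9>6; P2→P gives 5>4]
(B,P): not NE [P1→C gives 9>7]
(B,Q): not NE [P2→P gives 7>6]
(C,P): NE
(C,Q): not NE [P1→B gives 9>2]
(D,P): not NE [P1→C gives 9>7; P2→Q gives 7>6]
(D,Q): not NE [P1→B gives 9>6]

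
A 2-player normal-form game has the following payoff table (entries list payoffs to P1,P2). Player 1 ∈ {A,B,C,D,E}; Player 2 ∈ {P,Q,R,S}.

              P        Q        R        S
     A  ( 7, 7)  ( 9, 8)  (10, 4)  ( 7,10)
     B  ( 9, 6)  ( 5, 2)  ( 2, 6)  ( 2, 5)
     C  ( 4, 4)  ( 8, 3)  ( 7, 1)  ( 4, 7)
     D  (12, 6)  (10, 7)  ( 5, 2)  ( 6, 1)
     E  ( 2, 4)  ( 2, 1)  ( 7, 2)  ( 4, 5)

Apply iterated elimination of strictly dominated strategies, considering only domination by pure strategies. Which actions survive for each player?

Remaining: P1:{A,D} P2:{Q,S}

P1 drop B (D beats it: P:12>9 Q:10>5 R:5>2 S:6>2)
P1 drop C (A beats it: P:7>4 Q:9>8 R:10>7 S:7>4)
P1 drop E (A beats it: P:7>2 Q:9>2 R:10>7 S:7>4)
P2 drop P (Q beats it: A:8>7 D:7>6)
P2 drop R (Q beats it: A:8>4 D:7>2)
P1→{A,D} P2→{Q,S}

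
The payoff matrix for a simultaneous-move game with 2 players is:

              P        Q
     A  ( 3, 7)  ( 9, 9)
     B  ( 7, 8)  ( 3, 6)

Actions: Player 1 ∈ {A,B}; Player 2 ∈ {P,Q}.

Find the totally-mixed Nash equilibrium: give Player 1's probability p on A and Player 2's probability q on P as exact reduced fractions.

P1 indiff ⇒ q·3+(1-q)·9 = q·7+(1-q)·3 ⇒ q(-4) = (1-q)(-6) ⇒ q = 3/5
P2 indiff ⇒ p·7+(1-p)·8 = p·9+(1-p)·6 ⇒ p(-2) = (1-p)(-2) ⇒ p = 1/2

p=1/2, q=3/5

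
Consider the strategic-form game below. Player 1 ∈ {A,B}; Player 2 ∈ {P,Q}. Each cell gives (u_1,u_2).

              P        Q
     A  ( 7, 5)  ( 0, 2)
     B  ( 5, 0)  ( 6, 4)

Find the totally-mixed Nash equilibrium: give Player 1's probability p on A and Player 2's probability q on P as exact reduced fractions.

(p,q) = (4/7, 3/4)

P1 indiff ⇒ q·7+(1-q)·0 = q·5+(1-q)·6 ⇒ q(2) = (1-q)(6) ⇒ q = 3/4
P2 indiff ⇒ p·5+(1-p)·0 = p·2+(1-p)·4 ⇒ p(3) = (1-p)(4) ⇒ p = 4/7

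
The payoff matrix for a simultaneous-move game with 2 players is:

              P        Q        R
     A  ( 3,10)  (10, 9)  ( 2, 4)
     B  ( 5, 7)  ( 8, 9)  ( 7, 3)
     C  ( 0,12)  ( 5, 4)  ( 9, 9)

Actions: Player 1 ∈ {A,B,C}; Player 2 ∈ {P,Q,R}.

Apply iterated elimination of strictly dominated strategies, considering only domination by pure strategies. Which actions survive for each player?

IESDS → P1:{A,B} P2:{P,Q}

P2 drop R (P beats it: A:10>4 B:7>3 C:12>9)
P1 drop C (A beats it: P:3>0 Q:10>5)
P1→{A,B} P2→{P,Q}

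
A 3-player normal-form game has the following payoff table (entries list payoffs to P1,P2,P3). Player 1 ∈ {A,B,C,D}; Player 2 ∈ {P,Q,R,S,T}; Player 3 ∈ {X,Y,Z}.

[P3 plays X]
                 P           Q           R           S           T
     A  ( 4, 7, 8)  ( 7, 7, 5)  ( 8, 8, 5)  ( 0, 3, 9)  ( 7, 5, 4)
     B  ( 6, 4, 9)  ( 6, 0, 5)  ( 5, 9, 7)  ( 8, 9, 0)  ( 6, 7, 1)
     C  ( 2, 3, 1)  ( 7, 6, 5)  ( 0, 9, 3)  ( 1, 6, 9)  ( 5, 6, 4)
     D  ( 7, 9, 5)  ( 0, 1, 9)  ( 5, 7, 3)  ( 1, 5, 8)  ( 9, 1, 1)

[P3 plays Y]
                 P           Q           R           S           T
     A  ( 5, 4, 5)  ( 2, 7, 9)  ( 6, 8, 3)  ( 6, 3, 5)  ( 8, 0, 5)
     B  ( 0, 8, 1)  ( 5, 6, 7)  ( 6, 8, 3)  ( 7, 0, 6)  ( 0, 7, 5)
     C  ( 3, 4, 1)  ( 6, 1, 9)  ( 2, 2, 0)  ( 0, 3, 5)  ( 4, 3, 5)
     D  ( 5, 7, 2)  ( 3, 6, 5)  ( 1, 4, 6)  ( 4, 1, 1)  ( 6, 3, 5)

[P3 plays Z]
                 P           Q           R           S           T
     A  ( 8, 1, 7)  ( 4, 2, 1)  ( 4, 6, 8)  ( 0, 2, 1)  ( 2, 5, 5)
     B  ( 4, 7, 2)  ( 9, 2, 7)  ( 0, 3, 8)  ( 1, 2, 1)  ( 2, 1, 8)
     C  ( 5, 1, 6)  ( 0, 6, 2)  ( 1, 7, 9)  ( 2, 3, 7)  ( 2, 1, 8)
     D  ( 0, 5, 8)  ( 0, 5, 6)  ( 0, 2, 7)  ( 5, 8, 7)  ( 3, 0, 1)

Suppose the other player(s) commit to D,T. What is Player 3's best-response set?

u_3(X vs D,T) = 1
u_3(Y vs D,T) = 5
u_3(Z vs D,T) = 1
max payoff 5 at {Y}

BR_3 = {Y}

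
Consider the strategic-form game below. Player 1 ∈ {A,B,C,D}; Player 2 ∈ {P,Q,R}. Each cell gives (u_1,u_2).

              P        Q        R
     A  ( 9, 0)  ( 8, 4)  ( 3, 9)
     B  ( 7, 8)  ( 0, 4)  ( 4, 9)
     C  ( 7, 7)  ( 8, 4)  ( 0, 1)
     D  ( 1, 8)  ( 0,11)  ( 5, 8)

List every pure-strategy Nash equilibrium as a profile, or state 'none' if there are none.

(A,P): not NE [P2→R gives 9>0]
(A,Q): not NE [P2→R gives 9>4]
(A,R): not NE [P1→D gives 5>3]
(B,P): not NE [P1→A gives 9>7; P2→R gives 9>8]
(B,Q): not NE [P1→C gives 8>0; P2→R gives 9>4]
(B,R): not NE [P1→D gives 5>4]
(C,P): not NE [P1→A gives 9>7]
(C,Q): not NE [P2→P gives 7>4]
(C,R): not NE [P1→D gives 5>0; P2→P gives 7>1]
(D,P): not NE [P1→A gives 9>1; P2→Q gives 11>8]
(D,Q): not NE [P1→C gives 8>0]
(D,R): not NE [P2→Q gives 11>8]

Equilibria: none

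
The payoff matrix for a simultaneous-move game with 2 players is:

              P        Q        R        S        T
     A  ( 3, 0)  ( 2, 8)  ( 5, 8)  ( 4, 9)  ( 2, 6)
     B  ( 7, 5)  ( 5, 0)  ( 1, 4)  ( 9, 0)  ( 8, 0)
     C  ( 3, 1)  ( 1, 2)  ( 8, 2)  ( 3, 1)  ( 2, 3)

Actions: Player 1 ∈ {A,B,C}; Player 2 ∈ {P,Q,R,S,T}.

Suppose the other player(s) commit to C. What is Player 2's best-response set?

argmax u_2 = {T}

u_2(P vs C) = 1
u_2(Q vs C) = 2
u_2(R vs C) = 2
u_2(S vs C) = 1
u_2(T vs C) = 3
max payoff 3 at {T}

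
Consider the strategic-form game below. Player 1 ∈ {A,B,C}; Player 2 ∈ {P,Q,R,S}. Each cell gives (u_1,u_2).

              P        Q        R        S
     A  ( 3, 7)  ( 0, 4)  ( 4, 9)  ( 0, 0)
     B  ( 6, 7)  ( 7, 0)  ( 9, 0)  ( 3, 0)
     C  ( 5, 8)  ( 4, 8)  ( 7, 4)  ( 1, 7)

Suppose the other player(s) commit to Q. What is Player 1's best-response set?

BR_1 = {B}

u_1(A vs Q) = 0
u_1(B vs Q) = 7
u_1(C vs Q) = 4
max payoff 7 at {B}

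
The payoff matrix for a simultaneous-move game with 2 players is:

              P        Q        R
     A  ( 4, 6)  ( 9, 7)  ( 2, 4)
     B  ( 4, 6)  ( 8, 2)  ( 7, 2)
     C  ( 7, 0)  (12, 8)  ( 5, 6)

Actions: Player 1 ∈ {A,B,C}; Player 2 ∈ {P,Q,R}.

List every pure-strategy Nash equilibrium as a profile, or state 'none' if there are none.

(A,P): not NE [P1→C gives 7>4; P2→Q gives 7>6]
(A,Q): not NE [P1→C gives 12>9]
(A,R): not NE [P1→B gives 7>2; P2→Q gives 7>4]
(B,P): not NE [P1→C gives 7>4]
(B,Q): not NE [P1→C gives 12>8; P2→P gives 6>2]
(B,R): not NE [P2→P gives 6>2]
(C,P): not NE [P2→Q gives 8>0]
(C,Q): NE
(C,R): not NE [P1→B gives 7>5; P2→Q gives 8>6]

PSNE = {(C,Q)}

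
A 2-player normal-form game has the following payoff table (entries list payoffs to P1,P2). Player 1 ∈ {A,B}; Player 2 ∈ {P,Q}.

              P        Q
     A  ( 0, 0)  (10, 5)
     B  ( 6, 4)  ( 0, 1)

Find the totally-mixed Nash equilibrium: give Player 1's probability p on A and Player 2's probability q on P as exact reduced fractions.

P1 indiff ⇒ q·0+(1-q)·10 = q·6+(1-q)·0 ⇒ q(-6) = (1-q)(-10) ⇒ q = 5/8
P2 indiff ⇒ p·0+(1-p)·4 = p·5+(1-p)·1 ⇒ p(-5) = (1-p)(-3) ⇒ p = 3/8

(p,q) = (3/8, 5/8)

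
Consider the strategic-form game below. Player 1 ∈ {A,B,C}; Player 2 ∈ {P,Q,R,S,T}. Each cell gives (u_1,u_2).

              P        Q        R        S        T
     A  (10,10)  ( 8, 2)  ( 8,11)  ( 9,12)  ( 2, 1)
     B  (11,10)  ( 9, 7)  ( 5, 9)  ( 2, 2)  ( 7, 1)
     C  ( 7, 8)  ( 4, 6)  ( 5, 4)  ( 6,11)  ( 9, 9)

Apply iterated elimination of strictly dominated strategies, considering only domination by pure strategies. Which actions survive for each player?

P2 drop Q (P beats it: A:10>2 B:10>7 C:8>6)
P2 drop T (S beats it: A:12>1 B:2>1 C:11>9)
P1 drop C (A beats it: P:10>7 R:8>5 S:9>6)
P1→{A,B} P2→{P,R,S}

IESDS → P1:{A,B} P2:{P,R,S}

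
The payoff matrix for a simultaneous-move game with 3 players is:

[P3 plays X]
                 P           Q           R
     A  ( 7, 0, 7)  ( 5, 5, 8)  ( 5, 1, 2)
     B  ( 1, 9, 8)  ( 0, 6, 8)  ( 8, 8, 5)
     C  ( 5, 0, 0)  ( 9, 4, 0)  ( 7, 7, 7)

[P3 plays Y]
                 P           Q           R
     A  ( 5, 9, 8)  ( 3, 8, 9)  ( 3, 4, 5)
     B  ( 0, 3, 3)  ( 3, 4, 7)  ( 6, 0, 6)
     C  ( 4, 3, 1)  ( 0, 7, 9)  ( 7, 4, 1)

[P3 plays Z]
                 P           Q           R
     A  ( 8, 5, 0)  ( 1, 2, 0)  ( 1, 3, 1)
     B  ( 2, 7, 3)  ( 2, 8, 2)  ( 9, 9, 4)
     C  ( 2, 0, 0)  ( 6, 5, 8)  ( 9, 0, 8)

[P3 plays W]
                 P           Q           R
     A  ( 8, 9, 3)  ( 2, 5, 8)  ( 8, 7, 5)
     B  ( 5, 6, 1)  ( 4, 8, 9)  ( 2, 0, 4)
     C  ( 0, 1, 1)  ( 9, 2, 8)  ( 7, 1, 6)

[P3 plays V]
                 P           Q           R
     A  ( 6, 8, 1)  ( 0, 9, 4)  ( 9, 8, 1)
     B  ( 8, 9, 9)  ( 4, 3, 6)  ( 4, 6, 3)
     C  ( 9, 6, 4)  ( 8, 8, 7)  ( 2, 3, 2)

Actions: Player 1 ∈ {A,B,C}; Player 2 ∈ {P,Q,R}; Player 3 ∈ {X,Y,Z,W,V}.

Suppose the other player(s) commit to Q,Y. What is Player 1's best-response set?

u_1(A vs Q,Y) = 3
u_1(B vs Q,Y) = 3
u_1(C vs Q,Y) = 0
max payoff 3 at {A,B}

P1 best: {A,B}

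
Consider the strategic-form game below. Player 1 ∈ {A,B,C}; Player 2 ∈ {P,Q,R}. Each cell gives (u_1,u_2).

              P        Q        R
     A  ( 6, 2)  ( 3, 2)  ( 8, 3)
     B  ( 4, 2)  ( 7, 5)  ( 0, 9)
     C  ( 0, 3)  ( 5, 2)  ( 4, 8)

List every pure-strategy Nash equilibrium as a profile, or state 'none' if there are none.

(A,P): not NE [P2→R gives 3>2]
(A,Q): not NE [P1→B gives 7>3; P2→R gives 3>2]
(A,R): NE
(B,P): not NE [P1→A gives 6>4; P2→R gives 9>2]
(B,Q): not NE [P2→R gives 9>5]
(B,R): not NE [P1→A gives 8>0]
(C,P): not NE [P1→A gives 6>0; P2→R gives 8>3]
(C,Q): not NE [P1→B gives 7>5; P2→R gives 8>2]
(C,R): not NE [P1→A gives 8>4]

NE set: (A,R)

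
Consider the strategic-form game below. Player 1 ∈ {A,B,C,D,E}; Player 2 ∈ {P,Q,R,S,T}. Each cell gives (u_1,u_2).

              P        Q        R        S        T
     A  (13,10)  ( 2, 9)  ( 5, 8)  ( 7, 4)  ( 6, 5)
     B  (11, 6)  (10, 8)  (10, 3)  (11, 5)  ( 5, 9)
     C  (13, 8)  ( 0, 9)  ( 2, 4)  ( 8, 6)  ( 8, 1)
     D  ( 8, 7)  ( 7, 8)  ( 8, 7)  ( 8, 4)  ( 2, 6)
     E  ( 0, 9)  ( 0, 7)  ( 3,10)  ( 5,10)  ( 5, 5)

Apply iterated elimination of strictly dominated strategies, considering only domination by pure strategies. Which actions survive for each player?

P1 drop D (B beats it: P:11>8 Q:10>7 R:10>8 S:11>8 T:5>2)
P1 drop E (A beats it: P:13>0 Q:2>0 R:5>3 S:7>5 T:6>5)
P2 drop R (P beats it: A:10>8 B:6>3 C:8>4)
P2 drop S (P beats it: A:10>4 B:6>5 C:8>6)
P1→{A,B,C} P2→{P,Q,T}

Remaining: P1:{A,B,C} P2:{P,Q,T}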